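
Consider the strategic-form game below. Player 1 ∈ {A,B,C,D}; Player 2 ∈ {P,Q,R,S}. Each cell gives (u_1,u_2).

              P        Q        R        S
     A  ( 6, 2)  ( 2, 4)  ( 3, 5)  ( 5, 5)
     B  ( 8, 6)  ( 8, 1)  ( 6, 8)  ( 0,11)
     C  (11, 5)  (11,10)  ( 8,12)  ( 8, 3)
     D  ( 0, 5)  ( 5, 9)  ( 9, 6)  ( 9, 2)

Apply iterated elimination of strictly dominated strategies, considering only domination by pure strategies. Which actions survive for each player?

P1 drop A (C beats it: P:11>6 Q:11>2 R:8>3 S:8>5)
P1 drop B (C beats it: P:11>8 Q:11>8 R:8>6 S:8>0)
P2 drop P (Q beats it: C:10>5 D:9>5)
P2 drop S (Q beats it: C:10>3 D:9>2)
P1→{C,D} P2→{Q,R}

Survivors P1:{C,D} P2:{Q,R}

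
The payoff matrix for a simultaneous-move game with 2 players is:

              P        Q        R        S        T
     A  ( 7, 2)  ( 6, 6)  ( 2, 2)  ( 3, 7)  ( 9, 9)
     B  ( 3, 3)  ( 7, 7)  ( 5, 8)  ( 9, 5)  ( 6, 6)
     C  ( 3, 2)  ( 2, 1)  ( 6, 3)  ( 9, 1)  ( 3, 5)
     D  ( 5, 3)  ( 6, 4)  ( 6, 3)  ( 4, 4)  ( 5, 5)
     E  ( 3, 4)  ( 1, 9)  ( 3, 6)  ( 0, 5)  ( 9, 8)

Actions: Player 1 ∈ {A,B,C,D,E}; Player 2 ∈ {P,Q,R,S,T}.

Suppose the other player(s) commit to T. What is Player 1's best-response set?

u_1(A vs T) = 9
u_1(B vs T) = 6
u_1(C vs T) = 3
u_1(D vs T) = 5
u_1(E vs T) = 9
max payoff 9 at {A,E}

argmax u_1 = {A,E}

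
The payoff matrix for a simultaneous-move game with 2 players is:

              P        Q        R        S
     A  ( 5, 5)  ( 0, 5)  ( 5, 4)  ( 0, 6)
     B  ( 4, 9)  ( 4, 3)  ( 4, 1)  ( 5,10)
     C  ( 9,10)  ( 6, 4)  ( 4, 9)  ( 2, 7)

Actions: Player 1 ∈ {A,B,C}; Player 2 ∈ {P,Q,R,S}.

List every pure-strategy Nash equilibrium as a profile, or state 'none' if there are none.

(A,P): not NE [P1→C gives 9>5; P2→S gives 6>5]
(A,Q): not NE [P1→C gives 6>0; P2→S gives 6>5]
(A,R): not NE [P2→S gives 6>4]
(A,S): not NE [P1→B gives 5>0]
(B,P): not NE [P1→C gives 9>4; P2→S gives 10>9]
(B,Q): not NE [P1→C gives 6>4; P2→S gives 10>3]
(B,R): not NE [P1→A gives 5>4; P2→S gives 10>1]
(B,S): NE
(C,P): NE
(C,Q): not NE [P2→P gives 10>4]
(C,R): not NE [P1→A gives 5>4; P2→P gives 10>9]
(C,S): not NE [P1→B gives 5>2; P2→P gives 10>7]

NE set: (B,S), (C,P)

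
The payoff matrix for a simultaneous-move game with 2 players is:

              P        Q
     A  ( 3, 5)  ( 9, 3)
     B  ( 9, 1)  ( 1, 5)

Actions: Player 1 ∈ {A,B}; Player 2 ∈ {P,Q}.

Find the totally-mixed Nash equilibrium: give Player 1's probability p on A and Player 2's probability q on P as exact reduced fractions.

P1 indiff ⇒ q·3+(1-q)·9 = q·9+(1-q)·1 ⇒ q(-6) = (1-q)(-8) ⇒ q = 4/7
P2 indiff ⇒ p·5+(1-p)·1 = p·3+(1-p)·5 ⇒ p(2) = (1-p)(4) ⇒ p = 2/3

(p,q) = (2/3, 4/7)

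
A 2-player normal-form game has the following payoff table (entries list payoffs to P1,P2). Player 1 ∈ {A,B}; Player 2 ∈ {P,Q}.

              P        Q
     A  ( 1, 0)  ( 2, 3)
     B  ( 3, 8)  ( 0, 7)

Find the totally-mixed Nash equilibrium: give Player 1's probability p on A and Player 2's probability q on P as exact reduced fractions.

P1 indiff ⇒ q·1+(1-q)·2 = q·3+(1-q)·0 ⇒ q(-2) = (1-q)(-2) ⇒ q = 1/2
P2 indiff ⇒ p·0+(1-p)·8 = p·3+(1-p)·7 ⇒ p(-3) = (1-p)(-1) ⇒ p = 1/4

(p,q) = (1/4, 1/2)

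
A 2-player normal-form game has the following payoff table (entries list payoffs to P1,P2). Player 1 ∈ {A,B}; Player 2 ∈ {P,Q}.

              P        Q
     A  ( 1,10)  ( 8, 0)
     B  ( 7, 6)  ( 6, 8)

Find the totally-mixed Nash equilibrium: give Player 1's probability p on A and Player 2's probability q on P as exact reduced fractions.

(p,q) = (1/6, 1/4)

P1 indiff ⇒ q·1+(1-q)·8 = q·7+(1-q)·6 ⇒ q(-6) = (1-q)(-2) ⇒ q = 1/4
P2 indiff ⇒ p·10+(1-p)·6 = p·0+(1-p)·8 ⇒ p(10) = (1-p)(2) ⇒ p = 1/6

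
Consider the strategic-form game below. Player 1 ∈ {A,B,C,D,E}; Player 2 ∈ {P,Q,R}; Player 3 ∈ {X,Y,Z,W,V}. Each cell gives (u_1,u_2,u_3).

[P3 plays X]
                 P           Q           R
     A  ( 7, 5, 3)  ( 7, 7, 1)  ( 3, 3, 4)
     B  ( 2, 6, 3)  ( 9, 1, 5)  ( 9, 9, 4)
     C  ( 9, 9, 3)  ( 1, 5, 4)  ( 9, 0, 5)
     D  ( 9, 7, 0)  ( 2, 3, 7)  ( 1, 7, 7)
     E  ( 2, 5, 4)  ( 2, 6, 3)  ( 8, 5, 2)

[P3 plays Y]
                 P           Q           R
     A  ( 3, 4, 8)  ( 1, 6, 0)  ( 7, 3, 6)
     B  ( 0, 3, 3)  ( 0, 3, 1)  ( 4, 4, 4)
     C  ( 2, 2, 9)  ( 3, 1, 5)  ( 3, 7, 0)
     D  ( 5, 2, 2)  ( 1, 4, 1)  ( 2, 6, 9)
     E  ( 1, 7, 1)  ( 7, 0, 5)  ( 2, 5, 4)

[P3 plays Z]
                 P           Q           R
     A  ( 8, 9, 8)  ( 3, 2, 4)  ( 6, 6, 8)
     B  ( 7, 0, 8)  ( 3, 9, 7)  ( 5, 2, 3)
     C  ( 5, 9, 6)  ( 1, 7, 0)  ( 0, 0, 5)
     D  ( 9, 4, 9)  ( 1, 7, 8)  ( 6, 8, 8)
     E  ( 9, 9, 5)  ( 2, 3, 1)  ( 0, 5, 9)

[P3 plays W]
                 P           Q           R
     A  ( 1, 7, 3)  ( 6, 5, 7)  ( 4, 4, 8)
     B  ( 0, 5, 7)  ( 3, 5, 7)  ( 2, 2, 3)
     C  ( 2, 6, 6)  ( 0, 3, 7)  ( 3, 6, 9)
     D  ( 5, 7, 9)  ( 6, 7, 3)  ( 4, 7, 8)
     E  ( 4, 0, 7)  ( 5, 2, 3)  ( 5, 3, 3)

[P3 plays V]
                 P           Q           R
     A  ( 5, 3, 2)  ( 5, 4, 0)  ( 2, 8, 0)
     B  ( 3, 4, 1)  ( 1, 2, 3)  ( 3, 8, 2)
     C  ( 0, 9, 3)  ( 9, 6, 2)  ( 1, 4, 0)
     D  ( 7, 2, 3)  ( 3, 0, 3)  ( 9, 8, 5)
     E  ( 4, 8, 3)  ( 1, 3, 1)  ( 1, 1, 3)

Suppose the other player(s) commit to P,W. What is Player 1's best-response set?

P1 best: {D}

u_1(A vs P,W) = 1
u_1(B vs P,W) = 0
u_1(C vs P,W) = 2
u_1(D vs P,W) = 5
u_1(E vs P,W) = 4
max payoff 5 at {D}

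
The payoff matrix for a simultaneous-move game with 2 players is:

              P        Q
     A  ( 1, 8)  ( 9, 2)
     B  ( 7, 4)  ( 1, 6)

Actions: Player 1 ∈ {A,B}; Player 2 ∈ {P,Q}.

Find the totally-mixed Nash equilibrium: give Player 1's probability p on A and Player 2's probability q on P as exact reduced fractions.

P1 indiff ⇒ q·1+(1-q)·9 = q·7+(1-q)·1 ⇒ q(-6) = (1-q)(-8) ⇒ q = 4/7
P2 indiff ⇒ p·8+(1-p)·4 = p·2+(1-p)·6 ⇒ p(6) = (1-p)(2) ⇒ p = 1/4

P1 mixes 1/4 on A; P2 mixes 4/7 on P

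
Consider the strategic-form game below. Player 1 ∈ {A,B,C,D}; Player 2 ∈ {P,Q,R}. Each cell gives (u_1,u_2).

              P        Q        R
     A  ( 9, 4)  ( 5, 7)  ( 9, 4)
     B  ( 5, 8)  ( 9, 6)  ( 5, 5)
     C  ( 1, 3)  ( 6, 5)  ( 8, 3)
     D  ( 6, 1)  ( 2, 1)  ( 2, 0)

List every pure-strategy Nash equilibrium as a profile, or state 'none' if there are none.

(A,P): not NE [P2→Q gives 7>4]
(A,Q): not NE [P1→B gives 9>5]
(A,R): not NE [P2→Q gives 7>4]
(B,P): not NE [P1→A gives 9>5]
(B,Q): not NE [P2→P gives 8>6]
(B,R): not NE [P1→A gives 9>5; P2→P gives 8>5]
(C,P): not NE [P1→A gives 9>1; P2→Q gives 5>3]
(C,Q): not NE [P1→B gives 9>6]
(C,R): not NE [P1→A gives 9>8; P2→Q gives 5>3]
(D,P): not NE [P1→A gives 9>6]
(D,Q): not NE [P1→B gives 9>2]
(D,R): not NE [P1→A gives 9>2; P2→Q gives 1>0]

PSNE: ∅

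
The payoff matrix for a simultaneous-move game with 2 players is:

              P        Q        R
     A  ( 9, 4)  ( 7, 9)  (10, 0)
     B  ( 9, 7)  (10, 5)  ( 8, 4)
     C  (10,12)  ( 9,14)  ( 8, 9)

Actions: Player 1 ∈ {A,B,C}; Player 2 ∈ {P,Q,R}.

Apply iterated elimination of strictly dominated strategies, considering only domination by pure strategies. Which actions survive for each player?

Remaining: P1:{B,C} P2:{P,Q}

P2 drop R (P beats it: A:4>0 B:7>4 C:12>9)
P1 drop A (C beats it: P:10>9 Q:9>7)
P1→{B,C} P2→{P,Q}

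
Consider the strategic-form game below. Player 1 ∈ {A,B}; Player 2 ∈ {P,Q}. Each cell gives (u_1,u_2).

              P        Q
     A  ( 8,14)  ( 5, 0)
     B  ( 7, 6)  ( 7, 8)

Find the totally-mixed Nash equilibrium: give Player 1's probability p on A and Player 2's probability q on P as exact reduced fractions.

P1 mixes 1/8 on A; P2 mixes 2/3 on P

P1 indiff ⇒ q·8+(1-q)·5 = q·7+(1-q)·7 ⇒ q(1) = (1-q)(2) ⇒ q = 2/3
P2 indiff ⇒ p·14+(1-p)·6 = p·0+(1-p)·8 ⇒ p(14) = (1-p)(2) ⇒ p = 1/8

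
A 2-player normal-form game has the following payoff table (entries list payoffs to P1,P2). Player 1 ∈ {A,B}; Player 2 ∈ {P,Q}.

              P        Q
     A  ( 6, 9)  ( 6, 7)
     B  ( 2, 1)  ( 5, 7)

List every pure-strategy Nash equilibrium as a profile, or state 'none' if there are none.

PSNE = {(A,P)}

(A,P): NE
(A,Q): not NE [P2→P gives 9>7]
(B,P): not NE [P1→A gives 6>2; P2→Q gives 7>1]
(B,Q): not NE [P1→A gives 6>5]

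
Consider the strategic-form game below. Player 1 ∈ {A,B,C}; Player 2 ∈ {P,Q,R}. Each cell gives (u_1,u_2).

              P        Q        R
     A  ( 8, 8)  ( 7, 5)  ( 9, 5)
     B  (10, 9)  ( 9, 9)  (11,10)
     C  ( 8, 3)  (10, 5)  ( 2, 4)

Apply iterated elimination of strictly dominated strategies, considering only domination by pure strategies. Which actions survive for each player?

P1 drop A (B beats it: P:10>8 Q:9>7 R:11>9)
P2 drop P (R beats it: B:10>9 C:4>3)
P1→{B,C} P2→{Q,R}

IESDS → P1:{B,C} P2:{Q,R}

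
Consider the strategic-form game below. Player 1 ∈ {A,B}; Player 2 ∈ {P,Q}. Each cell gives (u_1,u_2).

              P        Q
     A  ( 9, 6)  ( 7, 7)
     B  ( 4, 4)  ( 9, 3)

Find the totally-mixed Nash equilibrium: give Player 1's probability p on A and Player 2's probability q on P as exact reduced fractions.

(p,q) = (1/2, 2/7)

P1 indiff ⇒ q·9+(1-q)·7 = q·4+(1-q)·9 ⇒ q(5) = (1-q)(2) ⇒ q = 2/7
P2 indiff ⇒ p·6+(1-p)·4 = p·7+(1-p)·3 ⇒ p(-1) = (1-p)(-1) ⇒ p = 1/2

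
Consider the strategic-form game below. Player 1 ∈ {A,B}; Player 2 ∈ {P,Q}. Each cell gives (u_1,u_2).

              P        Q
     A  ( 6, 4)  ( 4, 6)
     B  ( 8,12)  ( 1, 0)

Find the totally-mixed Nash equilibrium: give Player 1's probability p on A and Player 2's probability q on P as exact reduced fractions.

P1 indiff ⇒ q·6+(1-q)·4 = q·8+(1-q)·1 ⇒ q(-2) = (1-q)(-3) ⇒ q = 3/5
P2 indiff ⇒ p·4+(1-p)·12 = p·6+(1-p)·0 ⇒ p(-2) = (1-p)(-12) ⇒ p = 6/7

P1 mixes 6/7 on A; P2 mixes 3/5 on P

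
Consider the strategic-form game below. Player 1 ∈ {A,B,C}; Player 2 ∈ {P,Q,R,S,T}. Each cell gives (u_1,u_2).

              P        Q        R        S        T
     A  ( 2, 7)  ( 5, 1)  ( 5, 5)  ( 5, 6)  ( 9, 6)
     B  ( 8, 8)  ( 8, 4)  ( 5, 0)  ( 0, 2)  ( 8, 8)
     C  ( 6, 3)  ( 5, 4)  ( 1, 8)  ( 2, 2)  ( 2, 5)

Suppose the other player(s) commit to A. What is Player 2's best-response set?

u_2(P vs A) = 7
u_2(Q vs A) = 1
u_2(R vs A) = 5
u_2(S vs A) = 6
u_2(T vs A) = 6
max payoff 7 at {P}

BR_2 = {P}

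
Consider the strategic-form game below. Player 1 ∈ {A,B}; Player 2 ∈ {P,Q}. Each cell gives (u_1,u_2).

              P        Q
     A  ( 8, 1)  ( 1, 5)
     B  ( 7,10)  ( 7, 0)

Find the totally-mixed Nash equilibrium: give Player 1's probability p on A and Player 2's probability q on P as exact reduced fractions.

P1 mixes 5/7 on A; P2 mixes 6/7 on P

P1 indiff ⇒ q·8+(1-q)·1 = q·7+(1-q)·7 ⇒ q(1) = (1-q)(6) ⇒ q = 6/7
P2 indiff ⇒ p·1+(1-p)·10 = p·5+(1-p)·0 ⇒ p(-4) = (1-p)(-10) ⇒ p = 5/7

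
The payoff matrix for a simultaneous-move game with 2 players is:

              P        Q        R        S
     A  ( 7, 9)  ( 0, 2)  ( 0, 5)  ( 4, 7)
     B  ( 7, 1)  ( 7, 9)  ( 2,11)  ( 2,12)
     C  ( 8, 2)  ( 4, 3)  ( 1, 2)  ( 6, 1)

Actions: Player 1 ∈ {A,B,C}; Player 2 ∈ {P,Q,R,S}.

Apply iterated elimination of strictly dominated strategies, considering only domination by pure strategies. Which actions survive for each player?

Survivors P1:{B,C} P2:{Q,R,S}

P1 drop A (C beats it: P:8>7 Q:4>0 R:1>0 S:6>4)
P2 drop P (Q beats it: B:9>1 C:3>2)
P1→{B,C} P2→{Q,R,S}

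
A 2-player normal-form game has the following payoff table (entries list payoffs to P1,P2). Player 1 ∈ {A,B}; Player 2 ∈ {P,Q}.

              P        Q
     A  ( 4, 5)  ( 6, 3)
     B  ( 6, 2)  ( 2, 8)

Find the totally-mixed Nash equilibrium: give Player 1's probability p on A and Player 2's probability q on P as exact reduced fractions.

P1 indiff ⇒ q·4+(1-q)·6 = q·6+(1-q)·2 ⇒ q(-2) = (1-q)(-4) ⇒ q = 2/3
P2 indiff ⇒ p·5+(1-p)·2 = p·3+(1-p)·8 ⇒ p(2) = (1-p)(6) ⇒ p = 3/4

P1 mixes 3/4 on A; P2 mixes 2/3 on P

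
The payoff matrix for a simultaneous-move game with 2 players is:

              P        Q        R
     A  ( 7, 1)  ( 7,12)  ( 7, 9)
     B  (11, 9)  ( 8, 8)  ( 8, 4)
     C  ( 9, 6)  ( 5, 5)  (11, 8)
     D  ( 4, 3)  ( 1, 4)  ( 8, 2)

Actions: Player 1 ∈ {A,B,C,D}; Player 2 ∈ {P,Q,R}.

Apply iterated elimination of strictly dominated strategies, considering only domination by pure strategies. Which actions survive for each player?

Remaining: P1:{B,C} P2:{P,R}

P1 drop A (B beats it: P:11>7 Q:8>7 R:8>7)
P1 drop D (C beats it: P:9>4 Q:5>1 R:11>8)
P2 drop Q (P beats it: B:9>8 C:6>5)
P1→{B,C} P2→{P,R}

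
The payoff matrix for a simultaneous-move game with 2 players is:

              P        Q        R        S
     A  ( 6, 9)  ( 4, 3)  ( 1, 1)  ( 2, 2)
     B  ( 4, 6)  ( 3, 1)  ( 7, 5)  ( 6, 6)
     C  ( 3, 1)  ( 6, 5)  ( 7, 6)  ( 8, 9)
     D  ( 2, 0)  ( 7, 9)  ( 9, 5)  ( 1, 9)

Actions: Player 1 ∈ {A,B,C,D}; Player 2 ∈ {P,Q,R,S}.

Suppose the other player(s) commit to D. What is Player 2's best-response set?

u_2(P vs D) = 0
u_2(Q vs D) = 9
u_2(R vs D) = 5
u_2(S vs D) = 9
max payoff 9 at {Q,S}

BR_2 = {Q,S}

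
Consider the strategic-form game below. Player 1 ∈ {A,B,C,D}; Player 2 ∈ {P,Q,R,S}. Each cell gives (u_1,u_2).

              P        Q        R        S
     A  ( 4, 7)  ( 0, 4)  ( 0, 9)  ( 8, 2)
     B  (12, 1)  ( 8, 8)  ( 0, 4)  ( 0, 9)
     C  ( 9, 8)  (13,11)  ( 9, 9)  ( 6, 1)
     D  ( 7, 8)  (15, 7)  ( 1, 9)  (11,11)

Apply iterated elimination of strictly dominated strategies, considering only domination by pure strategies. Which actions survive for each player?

P1 drop A (D beats it: P:7>4 Q:15>0 R:1>0 S:11>8)
P2 drop P (R beats it: B:4>1 C:9>8 D:9>8)
P1 drop B (C beats it: Q:13>8 R:9>0 S:6>0)
P1→{C,D} P2→{Q,R,S}

IESDS → P1:{C,D} P2:{Q,R,S}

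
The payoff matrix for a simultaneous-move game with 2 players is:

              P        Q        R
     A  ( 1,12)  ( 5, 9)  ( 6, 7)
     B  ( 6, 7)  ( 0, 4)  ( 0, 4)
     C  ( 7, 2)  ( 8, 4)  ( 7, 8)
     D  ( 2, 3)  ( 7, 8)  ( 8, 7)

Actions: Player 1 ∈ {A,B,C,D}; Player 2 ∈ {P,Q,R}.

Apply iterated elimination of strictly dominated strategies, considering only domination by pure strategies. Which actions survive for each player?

P1 drop A (C beats it: P:7>1 Q:8>5 R:7>6)
P1 drop B (C beats it: P:7>6 Q:8>0 R:7>0)
P2 drop P (Q beats it: C:4>2 D:8>3)
P1→{C,D} P2→{Q,R}

Survivors P1:{C,D} P2:{Q,R}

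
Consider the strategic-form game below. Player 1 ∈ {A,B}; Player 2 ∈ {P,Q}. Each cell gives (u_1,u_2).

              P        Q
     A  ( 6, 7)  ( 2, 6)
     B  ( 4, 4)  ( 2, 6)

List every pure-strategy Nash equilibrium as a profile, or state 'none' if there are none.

(A,P): NE
(A,Q): not NE [P2→P gives 7>6]
(B,P): not NE [P1→A gives 6>4; P2→Q gives 6>4]
(B,Q): NE

Nash profiles: (A,P), (B,Q)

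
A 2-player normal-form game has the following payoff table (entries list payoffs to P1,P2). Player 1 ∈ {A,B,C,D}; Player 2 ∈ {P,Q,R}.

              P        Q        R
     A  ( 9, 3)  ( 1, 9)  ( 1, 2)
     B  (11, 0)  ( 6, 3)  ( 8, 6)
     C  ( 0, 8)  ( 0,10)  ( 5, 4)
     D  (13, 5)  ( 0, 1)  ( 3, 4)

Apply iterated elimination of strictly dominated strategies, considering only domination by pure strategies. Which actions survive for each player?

Remaining: P1:{B,D} P2:{P,R}

P1 drop A (B beats it: P:11>9 Q:6>1 R:8>1)
P1 drop C (B beats it: P:11>0 Q:6>0 R:8>5)
P2 drop Q (R beats it: B:6>3 D:4>1)
P1→{B,D} P2→{P,R}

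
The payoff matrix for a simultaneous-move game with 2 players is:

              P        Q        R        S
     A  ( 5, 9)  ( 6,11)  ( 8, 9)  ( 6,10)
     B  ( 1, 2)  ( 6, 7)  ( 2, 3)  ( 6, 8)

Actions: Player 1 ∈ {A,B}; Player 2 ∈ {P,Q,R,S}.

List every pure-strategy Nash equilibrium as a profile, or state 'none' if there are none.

(A,P): not NE [P2→Q gives 11>9]
(A,Q): NE
(A,R): not NE [P2→Q gives 11>9]
(A,S): not NE [P2→Q gives 11>10]
(B,P): not NE [P1→A gives 5>1; P2→S gives 8>2]
(B,Q): not NE [P2→S gives 8>7]
(B,R): not NE [P1→A gives 8>2; P2→S gives 8>3]
(B,S): NE

PSNE = {(A,Q), (B,S)}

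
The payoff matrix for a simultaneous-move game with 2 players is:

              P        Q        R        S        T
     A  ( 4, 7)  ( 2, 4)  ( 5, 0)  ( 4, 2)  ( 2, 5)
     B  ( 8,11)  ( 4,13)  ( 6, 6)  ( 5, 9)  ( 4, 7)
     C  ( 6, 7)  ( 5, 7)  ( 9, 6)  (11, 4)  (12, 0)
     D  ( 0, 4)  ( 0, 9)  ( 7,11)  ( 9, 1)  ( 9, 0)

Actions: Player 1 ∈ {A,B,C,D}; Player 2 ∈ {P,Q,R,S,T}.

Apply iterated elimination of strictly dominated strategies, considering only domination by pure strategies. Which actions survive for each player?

Survivors P1:{B,C} P2:{P,Q}

P1 drop A (B beats it: P:8>4 Q:4>2 R:6>5 S:5>4 T:4>2)
P1 drop D (C beats it: P:6>0 Q:5>0 R:9>7 S:11>9 T:12>9)
P2 drop R (P beats it: B:11>6 C:7>6)
P2 drop S (P beats it: B:11>9 C:7>4)
P2 drop T (P beats it: B:11>7 C:7>0)
P1→{B,C} P2→{P,Q}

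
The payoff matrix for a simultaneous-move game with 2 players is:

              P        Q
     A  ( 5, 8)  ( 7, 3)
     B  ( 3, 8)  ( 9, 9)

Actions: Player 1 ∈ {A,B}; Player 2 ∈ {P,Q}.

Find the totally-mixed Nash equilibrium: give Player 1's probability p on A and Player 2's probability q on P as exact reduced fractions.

P1 indiff ⇒ q·5+(1-q)·7 = q·3+(1-q)·9 ⇒ q(2) = (1-q)(2) ⇒ q = 1/2
P2 indiff ⇒ p·8+(1-p)·8 = p·3+(1-p)·9 ⇒ p(5) = (1-p)(1) ⇒ p = 1/6

p=1/6, q=1/2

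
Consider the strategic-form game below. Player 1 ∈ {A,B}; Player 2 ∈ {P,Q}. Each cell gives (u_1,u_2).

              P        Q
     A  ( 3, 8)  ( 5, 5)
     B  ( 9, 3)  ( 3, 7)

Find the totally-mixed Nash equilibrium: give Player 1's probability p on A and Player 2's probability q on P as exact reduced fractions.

p=4/7, q=1/4

P1 indiff ⇒ q·3+(1-q)·5 = q·9+(1-q)·3 ⇒ q(-6) = (1-q)(-2) ⇒ q = 1/4
P2 indiff ⇒ p·8+(1-p)·3 = p·5+(1-p)·7 ⇒ p(3) = (1-p)(4) ⇒ p = 4/7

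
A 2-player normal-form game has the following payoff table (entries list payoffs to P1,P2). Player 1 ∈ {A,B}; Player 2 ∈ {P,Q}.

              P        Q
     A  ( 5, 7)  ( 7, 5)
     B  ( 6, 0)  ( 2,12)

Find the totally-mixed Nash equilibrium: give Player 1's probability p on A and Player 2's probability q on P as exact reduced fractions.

P1 mixes 6/7 on A; P2 mixes 5/6 on P

P1 indiff ⇒ q·5+(1-q)·7 = q·6+(1-q)·2 ⇒ q(-1) = (1-q)(-5) ⇒ q = 5/6
P2 indiff ⇒ p·7+(1-p)·0 = p·5+(1-p)·12 ⇒ p(2) = (1-p)(12) ⇒ p = 6/7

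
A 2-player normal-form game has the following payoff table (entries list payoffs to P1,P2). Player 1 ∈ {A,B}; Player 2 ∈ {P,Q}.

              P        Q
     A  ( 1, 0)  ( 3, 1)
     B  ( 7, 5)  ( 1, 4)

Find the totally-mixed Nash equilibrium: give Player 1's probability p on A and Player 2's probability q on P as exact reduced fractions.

P1 mixes 1/2 on A; P2 mixes 1/4 on P

P1 indiff ⇒ q·1+(1-q)·3 = q·7+(1-q)·1 ⇒ q(-6) = (1-q)(-2) ⇒ q = 1/4
P2 indiff ⇒ p·0+(1-p)·5 = p·1+(1-p)·4 ⇒ p(-1) = (1-p)(-1) ⇒ p = 1/2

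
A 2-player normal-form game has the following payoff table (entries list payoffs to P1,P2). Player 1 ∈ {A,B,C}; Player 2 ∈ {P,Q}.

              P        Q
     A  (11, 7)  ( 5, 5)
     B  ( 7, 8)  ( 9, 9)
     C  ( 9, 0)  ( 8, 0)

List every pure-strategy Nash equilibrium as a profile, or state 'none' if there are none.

PSNE = {(A,P), (B,Q)}

(A,P): NE
(A,Q): not NE [P1→B gives 9>5; P2→P gives 7>5]
(B,P): not NE [P1→A gives 11>7; P2→Q gives 9>8]
(B,Q): NE
(C,P): not NE [P1→A gives 11>9]
(C,Q): not NE [P1→B gives 9>8]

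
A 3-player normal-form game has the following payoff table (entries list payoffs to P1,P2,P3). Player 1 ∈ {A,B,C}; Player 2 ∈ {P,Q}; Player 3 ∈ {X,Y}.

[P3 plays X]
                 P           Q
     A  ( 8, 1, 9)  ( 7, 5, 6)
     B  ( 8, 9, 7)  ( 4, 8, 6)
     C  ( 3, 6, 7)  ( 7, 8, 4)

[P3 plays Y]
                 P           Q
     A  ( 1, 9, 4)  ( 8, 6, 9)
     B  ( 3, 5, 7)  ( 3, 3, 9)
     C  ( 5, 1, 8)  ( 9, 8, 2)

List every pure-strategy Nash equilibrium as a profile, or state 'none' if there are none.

(A,P,X): not NE [P2→Q gives 5>1]
(A,P,Y): not NE [P1→C gives 5>1; P3→X gives 9>4]
(A,Q,X): not NE [P3→Y gives 9>6]
(A,Q,Y): not NE [P1→C gives 9>8; P2→P gives 9>6]
(B,P,X): NE
(B,P,Y): not NE [P1→C gives 5>3]
(B,Q,X): not NE [P1→C gives 7>4; P2→P gives 9>8; P3→Y gives 9>6]
(B,Q,Y): not NE [P1→C gives 9>3; P2→P gives 5>3]
(C,P,X): not NE [P1→B gives 8>3; P2→Q gives 8>6; P3→Y gives 8>7]
(C,P,Y): not NE [P2→Q gives 8>1]
(C,Q,X): NE
(C,Q,Y): not NE [P3→X gives 4>2]

Nash profiles: (B,P,X), (C,Q,X)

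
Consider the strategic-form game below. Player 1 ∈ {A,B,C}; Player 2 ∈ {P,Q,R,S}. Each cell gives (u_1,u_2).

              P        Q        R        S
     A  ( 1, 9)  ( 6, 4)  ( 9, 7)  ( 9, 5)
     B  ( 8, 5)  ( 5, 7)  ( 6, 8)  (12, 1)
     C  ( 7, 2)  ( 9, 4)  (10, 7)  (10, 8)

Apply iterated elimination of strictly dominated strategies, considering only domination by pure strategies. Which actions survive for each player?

P1 drop A (C beats it: P:7>1 Q:9>6 R:10>9 S:10>9)
P2 drop P (Q beats it: B:7>5 C:4>2)
P2 drop Q (R beats it: B:8>7 C:7>4)
P1→{B,C} P2→{R,S}

Remaining: P1:{B,C} P2:{R,S}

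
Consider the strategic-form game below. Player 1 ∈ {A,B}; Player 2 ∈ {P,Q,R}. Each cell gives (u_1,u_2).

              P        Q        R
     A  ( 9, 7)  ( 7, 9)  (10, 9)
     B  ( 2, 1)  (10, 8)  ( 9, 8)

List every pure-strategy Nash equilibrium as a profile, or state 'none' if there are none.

(A,P): not NE [P2→R gives 9>7]
(A,Q): not NE [P1→B gives 10>7]
(A,R): NE
(B,P): not NE [P1→A gives 9>2; P2→R gives 8>1]
(B,Q): NE
(B,R): not NE [P1→A gives 10>9]

Nash profiles: (A,R), (B,Q)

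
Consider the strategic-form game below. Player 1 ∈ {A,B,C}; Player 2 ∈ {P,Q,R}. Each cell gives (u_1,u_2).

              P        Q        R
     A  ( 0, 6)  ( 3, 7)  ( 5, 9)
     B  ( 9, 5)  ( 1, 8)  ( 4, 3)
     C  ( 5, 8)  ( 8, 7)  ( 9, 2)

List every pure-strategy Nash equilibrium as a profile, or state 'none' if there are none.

(A,P): not NE [P1→B gives 9>0; P2→R gives 9>6]
(A,Q): not NE [P1→C gives 8>3; P2→R gives 9>7]
(A,R): not NE [P1→C gives 9>5]
(B,P): not NE [P2→Q gives 8>5]
(B,Q): not NE [P1→C gives 8>1]
(B,R): not NE [P1→C gives 9>4; P2→Q gives 8>3]
(C,P): not NE [P1→B gives 9>5]
(C,Q): not NE [P2→P gives 8>7]
(C,R): not NE [P2→P gives 8>2]

PSNE: ∅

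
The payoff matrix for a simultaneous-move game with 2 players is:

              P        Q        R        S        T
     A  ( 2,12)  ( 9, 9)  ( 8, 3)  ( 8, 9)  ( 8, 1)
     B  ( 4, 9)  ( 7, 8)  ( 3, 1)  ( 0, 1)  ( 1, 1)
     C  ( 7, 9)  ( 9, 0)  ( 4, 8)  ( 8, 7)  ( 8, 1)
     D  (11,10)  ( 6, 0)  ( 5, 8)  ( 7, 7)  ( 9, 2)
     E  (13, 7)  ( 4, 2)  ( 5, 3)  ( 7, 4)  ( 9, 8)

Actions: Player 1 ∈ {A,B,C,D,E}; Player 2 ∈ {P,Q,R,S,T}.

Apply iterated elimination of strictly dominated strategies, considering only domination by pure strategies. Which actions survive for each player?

Remaining: P1:{D,E} P2:{P,T}

P1 drop B (C beats it: P:7>4 Q:9>7 R:4>3 S:8>0 T:8>1)
P2 drop Q (P beats it: A:12>9 C:9>0 D:10>0 E:7>2)
P2 drop R (P beats it: A:12>3 C:9>8 D:10>8 E:7>3)
P2 drop S (P beats it: A:12>9 C:9>7 D:10>7 E:7>4)
P1 drop A (D beats it: P:11>2 T:9>8)
P1 drop C (D beats it: P:11>7 T:9>8)
P1→{D,E} P2→{P,T}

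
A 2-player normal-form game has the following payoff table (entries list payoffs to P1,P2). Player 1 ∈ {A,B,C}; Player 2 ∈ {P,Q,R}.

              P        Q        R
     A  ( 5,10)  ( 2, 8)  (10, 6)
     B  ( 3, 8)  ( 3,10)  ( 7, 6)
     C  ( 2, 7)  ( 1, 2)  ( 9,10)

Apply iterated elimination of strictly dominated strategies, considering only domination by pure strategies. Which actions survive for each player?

Remaining: P1:{A,B} P2:{P,Q}

P1 drop C (A beats it: P:5>2 Q:2>1 R:10>9)
P2 drop R (P beats it: A:10>6 B:8>6)
P1→{A,B} P2→{P,Q}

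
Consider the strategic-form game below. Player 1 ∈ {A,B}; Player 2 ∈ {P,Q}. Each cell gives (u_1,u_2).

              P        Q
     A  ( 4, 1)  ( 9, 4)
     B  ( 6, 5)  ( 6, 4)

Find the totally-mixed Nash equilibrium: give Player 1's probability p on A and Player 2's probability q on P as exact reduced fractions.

P1 indiff ⇒ q·4+(1-q)·9 = q·6+(1-q)·6 ⇒ q(-2) = (1-q)(-3) ⇒ q = 3/5
P2 indiff ⇒ p·1+(1-p)·5 = p·4+(1-p)·4 ⇒ p(-3) = (1-p)(-1) ⇒ p = 1/4

(p,q) = (1/4, 3/5)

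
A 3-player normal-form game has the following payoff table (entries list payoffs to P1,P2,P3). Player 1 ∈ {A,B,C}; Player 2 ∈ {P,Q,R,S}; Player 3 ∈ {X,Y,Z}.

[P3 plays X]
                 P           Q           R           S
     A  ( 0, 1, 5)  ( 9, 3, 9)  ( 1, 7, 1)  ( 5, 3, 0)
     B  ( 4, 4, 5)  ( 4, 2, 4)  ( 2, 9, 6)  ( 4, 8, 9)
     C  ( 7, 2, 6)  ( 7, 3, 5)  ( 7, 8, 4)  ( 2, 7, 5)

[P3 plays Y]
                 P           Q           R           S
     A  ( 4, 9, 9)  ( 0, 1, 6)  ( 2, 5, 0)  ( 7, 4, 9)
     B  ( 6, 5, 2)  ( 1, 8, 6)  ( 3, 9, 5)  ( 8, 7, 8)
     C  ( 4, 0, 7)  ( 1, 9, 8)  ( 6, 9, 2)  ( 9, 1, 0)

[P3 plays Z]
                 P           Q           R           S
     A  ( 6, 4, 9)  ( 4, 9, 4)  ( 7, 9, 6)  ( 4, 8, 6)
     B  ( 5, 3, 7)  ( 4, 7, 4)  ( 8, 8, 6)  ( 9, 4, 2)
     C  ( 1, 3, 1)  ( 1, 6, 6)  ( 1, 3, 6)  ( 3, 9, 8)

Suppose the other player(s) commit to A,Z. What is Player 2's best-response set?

argmax u_2 = {Q,R}

u_2(P vs A,Z) = 4
u_2(Q vs A,Z) = 9
u_2(R vs A,Z) = 9
u_2(S vs A,Z) = 8
max payoff 9 at {Q,R}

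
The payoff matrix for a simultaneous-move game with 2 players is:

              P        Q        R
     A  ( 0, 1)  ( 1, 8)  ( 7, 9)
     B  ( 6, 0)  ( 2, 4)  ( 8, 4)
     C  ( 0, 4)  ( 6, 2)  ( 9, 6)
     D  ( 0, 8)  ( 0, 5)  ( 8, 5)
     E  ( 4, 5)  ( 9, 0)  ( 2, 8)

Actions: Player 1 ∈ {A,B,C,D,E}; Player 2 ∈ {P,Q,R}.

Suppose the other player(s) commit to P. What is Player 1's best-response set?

u_1(A vs P) = 0
u_1(B vs P) = 6
u_1(C vs P) = 0
u_1(D vs P) = 0
u_1(E vs P) = 4
max payoff 6 at {B}

P1 best: {B}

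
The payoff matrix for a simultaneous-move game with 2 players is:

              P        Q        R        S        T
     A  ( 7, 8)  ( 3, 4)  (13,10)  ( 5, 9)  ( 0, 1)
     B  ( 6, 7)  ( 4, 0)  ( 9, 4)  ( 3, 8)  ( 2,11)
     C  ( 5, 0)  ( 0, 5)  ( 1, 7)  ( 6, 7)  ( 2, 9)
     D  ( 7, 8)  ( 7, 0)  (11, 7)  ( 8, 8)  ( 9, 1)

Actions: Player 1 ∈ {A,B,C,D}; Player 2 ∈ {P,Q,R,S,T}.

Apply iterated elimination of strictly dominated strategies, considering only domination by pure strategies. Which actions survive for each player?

P1 drop B (D beats it: P:7>6 Q:7>4 R:11>9 S:8>3 T:9>2)
P1 drop C (D beats it: P:7>5 Q:7>0 R:11>1 S:8>6 T:9>2)
P2 drop Q (P beats it: A:8>4 D:8>0)
P2 drop T (P beats it: A:8>1 D:8>1)
P1→{A,D} P2→{P,R,S}

Survivors P1:{A,D} P2:{P,R,S}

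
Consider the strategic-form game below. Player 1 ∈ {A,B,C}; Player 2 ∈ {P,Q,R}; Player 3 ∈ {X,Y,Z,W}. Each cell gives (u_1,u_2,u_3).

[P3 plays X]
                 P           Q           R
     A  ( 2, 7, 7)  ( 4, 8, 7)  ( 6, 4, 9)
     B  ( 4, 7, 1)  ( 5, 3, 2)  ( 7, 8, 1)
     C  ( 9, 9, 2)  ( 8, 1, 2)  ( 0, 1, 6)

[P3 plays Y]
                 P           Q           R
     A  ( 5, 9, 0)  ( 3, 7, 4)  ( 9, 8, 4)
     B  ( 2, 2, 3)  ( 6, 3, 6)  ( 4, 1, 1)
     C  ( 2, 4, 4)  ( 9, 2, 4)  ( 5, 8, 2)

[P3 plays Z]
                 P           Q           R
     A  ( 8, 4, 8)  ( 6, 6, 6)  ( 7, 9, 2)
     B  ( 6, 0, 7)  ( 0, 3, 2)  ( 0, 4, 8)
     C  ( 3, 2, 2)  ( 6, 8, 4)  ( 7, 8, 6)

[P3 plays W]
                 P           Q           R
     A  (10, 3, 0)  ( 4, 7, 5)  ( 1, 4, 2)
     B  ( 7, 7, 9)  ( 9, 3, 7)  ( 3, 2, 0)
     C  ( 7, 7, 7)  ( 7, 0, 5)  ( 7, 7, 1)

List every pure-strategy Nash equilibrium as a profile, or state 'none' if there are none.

NE set: (C,R,Z)

(A,P,X): not NE [P1→C gives 9>2; P2→Q gives 8>7; P3→Z gives 8>7]
(A,P,Y): not NE [P3→Z gives 8>0]
(A,P,Z): not NE [P2→R gives 9>4]
(A,P,W): not NE [P2→Q gives 7>3; P3→Z gives 8>0]
(A,Q,X): not NE [P1→C gives 8>4]
(A,Q,Y): not NE [P1→C gives 9>3; P2→P gives 9>7; P3→X gives 7>4]
(A,Q,Z): not NE [P2→R gives 9>6; P3→X gives 7>6]
(A,Q,W): not NE [P1→B gives 9>4; P3→X gives 7>5]
(A,R,X): not NE [P1→B gives 7>6; P2→Q gives 8>4]
(A,R,Y): not NE [P2→P gives 9>8; P3→X gives 9>4]
(A,R,Z): not NE [P3→X gives 9>2]
(A,R,W): not NE [P1→C gives 7>1; P2→Q gives 7>4; P3→X gives 9>2]
(B,P,X): not NE [P1→C gives 9>4; P2→R gives 8>7; P3→W gives 9>1]
(B,P,Y): not NE [P1→A gives 5>2; P2→Q gives 3>2; P3→W gives 9>3]
(B,P,Z): not NE [P1→A gives 8>6; P2→R gives 4>0; P3→W gives 9>7]
(B,P,W): not NE [P1→A gives 10>7]
(B,Q,X): not NE [P1→C gives 8>5; P2→R gives 8>3; P3→W gives 7>2]
(B,Q,Y): not NE [P1→C gives 9>6; P3→W gives 7>6]
(B,Q,Z): not NE [P1→C gives 6>0; P2→R gives 4>3; P3→W gives 7>2]
(B,Q,W): not NE [P2→P gives 7>3]
(B,R,X): not NE [P3→Z gives 8>1]
(B,R,Y): not NE [P1→A gives 9>4; P2→Q gives 3>1; P3→Z gives 8>1]
(B,R,Z): not NE [P1→C gives 7>0]
(B,R,W): not NE [P1→C gives 7>3; P2→P gives 7>2; P3→Z gives 8>0]
(C,P,X): not NE [P3→W gives 7>2]
(C,P,Y): not NE [P1→A gives 5>2; P2→R gives 8>4; P3→W gives 7>4]
(C,P,Z): not NE [P1→A gives 8>3; P2→R gives 8>2; P3→W gives 7>2]
(C,P,W): not NE [P1→A gives 10>7]
(C,Q,X): not NE [P2→P gives 9>1; P3→W gives 5>2]
(C,Q,Y): not NE [P2→R gives 8>2; P3→W gives 5>4]
(C,Q,Z): not NE [P3→W gives 5>4]
(C,Q,W): not NE [P1→B gives 9>7; P2→R gives 7>0]
(C,R,X): not NE [P1→B gives 7>0; P2→P gives 9>1]
(C,R,Y): not NE [P1→A gives 9>5; P3→Z gives 6>2]
(C,R,Z): NE
(C,R,W): not NE [P3→Z gives 6>1]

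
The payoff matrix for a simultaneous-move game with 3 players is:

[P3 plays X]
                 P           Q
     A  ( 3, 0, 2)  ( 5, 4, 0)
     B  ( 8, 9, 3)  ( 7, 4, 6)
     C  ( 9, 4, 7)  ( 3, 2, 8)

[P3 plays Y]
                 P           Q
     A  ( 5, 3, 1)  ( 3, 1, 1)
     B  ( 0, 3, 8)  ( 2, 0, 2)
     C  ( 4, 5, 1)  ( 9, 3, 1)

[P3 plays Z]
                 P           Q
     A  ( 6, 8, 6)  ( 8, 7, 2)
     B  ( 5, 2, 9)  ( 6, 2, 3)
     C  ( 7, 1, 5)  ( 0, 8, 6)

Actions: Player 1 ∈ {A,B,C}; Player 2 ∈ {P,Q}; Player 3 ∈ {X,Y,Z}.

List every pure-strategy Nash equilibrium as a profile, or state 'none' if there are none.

PSNE = {(C,P,X)}

(A,P,X): not NE [P1→C gives 9>3; P2→Q gives 4>0; P3→Z gives 6>2]
(A,P,Y): not NE [P3→Z gives 6>1]
(A,P,Z): not NE [P1→C gives 7>6]
(A,Q,X): not NE [P1→B gives 7>5; P3→Z gives 2>0]
(A,Q,Y): not NE [P1→C gives 9>3; P2→P gives 3>1; P3→Z gives 2>1]
(A,Q,Z): not NE [P2→P gives 8>7]
(B,P,X): not NE [P1→C gives 9>8; P3→Z gives 9>3]
(B,P,Y): not NE [P1→A gives 5>0; P3→Z gives 9>8]
(B,P,Z): not NE [P1→C gives 7>5]
(B,Q,X): not NE [P2→P gives 9>4]
(B,Q,Y): not NE [P1→C gives 9>2; P2→P gives 3>0; P3→X gives 6>2]
(B,Q,Z): not NE [P1→A gives 8>6; P3→X gives 6>3]
(C,P,X): NE
(C,P,Y): not NE [P1→A gives 5>4; P3→X gives 7>1]
(C,P,Z): not NE [P2→Q gives 8>1; P3→X gives 7>5]
(C,Q,X): not NE [P1→B gives 7>3; P2→P gives 4>2]
(C,Q,Y): not NE [P2→P gives 5>3; P3→X gives 8>1]
(C,Q,Z): not NE [P1→A gives 8>0; P3→X gives 8>6]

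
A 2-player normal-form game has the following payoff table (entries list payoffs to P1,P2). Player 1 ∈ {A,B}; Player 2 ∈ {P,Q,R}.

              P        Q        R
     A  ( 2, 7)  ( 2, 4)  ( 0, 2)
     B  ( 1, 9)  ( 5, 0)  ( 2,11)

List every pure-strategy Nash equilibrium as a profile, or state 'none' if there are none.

Nash profiles: (A,P), (B,R)

(A,P): NE
(A,Q): not NE [P1→B gives 5>2; P2→P gives 7>4]
(A,R): not NE [P1→B gives 2>0; P2→P gives 7>2]
(B,P): not NE [P1→A gives 2>1; P2→R gives 11>9]
(B,Q): not NE [P2→R gives 11>0]
(B,R): NE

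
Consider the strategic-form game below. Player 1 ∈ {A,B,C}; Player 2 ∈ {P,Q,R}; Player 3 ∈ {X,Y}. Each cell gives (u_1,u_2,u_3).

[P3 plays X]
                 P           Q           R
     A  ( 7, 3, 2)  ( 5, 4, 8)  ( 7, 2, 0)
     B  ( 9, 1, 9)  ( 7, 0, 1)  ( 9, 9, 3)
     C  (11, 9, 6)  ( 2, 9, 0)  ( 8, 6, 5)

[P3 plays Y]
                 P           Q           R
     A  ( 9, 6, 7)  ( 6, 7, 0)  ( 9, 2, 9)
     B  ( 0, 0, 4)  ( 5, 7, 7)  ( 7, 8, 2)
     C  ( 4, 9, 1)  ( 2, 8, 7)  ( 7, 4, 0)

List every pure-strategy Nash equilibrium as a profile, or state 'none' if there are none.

(A,P,X): not NE [P1→C gives 11>7; P2→Q gives 4>3; P3→Y gives 7>2]
(A,P,Y): not NE [P2→Q gives 7>6]
(A,Q,X): not NE [P1→B gives 7>5]
(A,Q,Y): not NE [P3→X gives 8>0]
(A,R,X): not NE [P1→B gives 9>7; P2→Q gives 4>2; P3→Y gives 9>0]
(A,R,Y): not NE [P2→Q gives 7>2]
(B,P,X): not NE [P1→C gives 11>9; P2→R gives 9>1]
(B,P,Y): not NE [P1→A gives 9>0; P2→R gives 8>0; P3→X gives 9>4]
(B,Q,X): not NE [P2→R gives 9>0; P3→Y gives 7>1]
(B,Q,Y): not NE [P1→A gives 6>5; P2→R gives 8>7]
(B,R,X): NE
(B,R,Y): not NE [P1→A gives 9>7; P3→X gives 3>2]
(C,P,X): NE
(C,P,Y): not NE [P1→A gives 9>4; P3→X gives 6>1]
(C,Q,X): not NE [P1→B gives 7>2; P3→Y gives 7>0]
(C,Q,Y): not NE [P1→A gives 6>2; P2→P gives 9>8]
(C,R,X): not NE [P1→B gives 9>8; P2→Q gives 9>6]
(C,R,Y): not NE [P1→A gives 9>7; P2→P gives 9>4; P3→X gives 5>0]

PSNE = {(B,R,X), (C,P,X)}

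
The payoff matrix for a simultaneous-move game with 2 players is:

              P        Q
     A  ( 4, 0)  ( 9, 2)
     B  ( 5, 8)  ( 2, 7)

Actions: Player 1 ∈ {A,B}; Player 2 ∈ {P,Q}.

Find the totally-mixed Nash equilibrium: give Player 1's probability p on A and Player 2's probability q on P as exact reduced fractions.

P1 indiff ⇒ q·4+(1-q)·9 = q·5+(1-q)·2 ⇒ q(-1) = (1-q)(-7) ⇒ q = 7/8
P2 indiff ⇒ p·0+(1-p)·8 = p·2+(1-p)·7 ⇒ p(-2) = (1-p)(-1) ⇒ p = 1/3

P1 mixes 1/3 on A; P2 mixes 7/8 on P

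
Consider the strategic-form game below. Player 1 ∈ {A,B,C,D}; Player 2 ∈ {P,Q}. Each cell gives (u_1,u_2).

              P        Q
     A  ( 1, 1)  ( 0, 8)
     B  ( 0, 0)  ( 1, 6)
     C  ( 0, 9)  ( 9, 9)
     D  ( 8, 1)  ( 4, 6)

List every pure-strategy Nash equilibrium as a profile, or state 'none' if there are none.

(A,P): not NE [P1→D gives 8>1; P2→Q gives 8>1]
(A,Q): not NE [P1→C gives 9>0]
(B,P): not NE [P1→D gives 8>0; P2→Q gives 6>0]
(B,Q): not NE [P1→C gives 9>1]
(C,P): not NE [P1→D gives 8>0]
(C,Q): NE
(D,P): not NE [P2→Q gives 6>1]
(D,Q): not NE [P1→C gives 9>4]

NE set: (C,Q)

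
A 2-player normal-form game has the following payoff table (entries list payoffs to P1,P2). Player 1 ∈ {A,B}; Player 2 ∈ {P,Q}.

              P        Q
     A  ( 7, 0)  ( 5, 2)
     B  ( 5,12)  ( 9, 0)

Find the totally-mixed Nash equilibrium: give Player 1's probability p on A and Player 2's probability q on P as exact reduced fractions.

(p,q) = (6/7, 2/3)

P1 indiff ⇒ q·7+(1-q)·5 = q·5+(1-q)·9 ⇒ q(2) = (1-q)(4) ⇒ q = 2/3
P2 indiff ⇒ p·0+(1-p)·12 = p·2+(1-p)·0 ⇒ p(-2) = (1-p)(-12) ⇒ p = 6/7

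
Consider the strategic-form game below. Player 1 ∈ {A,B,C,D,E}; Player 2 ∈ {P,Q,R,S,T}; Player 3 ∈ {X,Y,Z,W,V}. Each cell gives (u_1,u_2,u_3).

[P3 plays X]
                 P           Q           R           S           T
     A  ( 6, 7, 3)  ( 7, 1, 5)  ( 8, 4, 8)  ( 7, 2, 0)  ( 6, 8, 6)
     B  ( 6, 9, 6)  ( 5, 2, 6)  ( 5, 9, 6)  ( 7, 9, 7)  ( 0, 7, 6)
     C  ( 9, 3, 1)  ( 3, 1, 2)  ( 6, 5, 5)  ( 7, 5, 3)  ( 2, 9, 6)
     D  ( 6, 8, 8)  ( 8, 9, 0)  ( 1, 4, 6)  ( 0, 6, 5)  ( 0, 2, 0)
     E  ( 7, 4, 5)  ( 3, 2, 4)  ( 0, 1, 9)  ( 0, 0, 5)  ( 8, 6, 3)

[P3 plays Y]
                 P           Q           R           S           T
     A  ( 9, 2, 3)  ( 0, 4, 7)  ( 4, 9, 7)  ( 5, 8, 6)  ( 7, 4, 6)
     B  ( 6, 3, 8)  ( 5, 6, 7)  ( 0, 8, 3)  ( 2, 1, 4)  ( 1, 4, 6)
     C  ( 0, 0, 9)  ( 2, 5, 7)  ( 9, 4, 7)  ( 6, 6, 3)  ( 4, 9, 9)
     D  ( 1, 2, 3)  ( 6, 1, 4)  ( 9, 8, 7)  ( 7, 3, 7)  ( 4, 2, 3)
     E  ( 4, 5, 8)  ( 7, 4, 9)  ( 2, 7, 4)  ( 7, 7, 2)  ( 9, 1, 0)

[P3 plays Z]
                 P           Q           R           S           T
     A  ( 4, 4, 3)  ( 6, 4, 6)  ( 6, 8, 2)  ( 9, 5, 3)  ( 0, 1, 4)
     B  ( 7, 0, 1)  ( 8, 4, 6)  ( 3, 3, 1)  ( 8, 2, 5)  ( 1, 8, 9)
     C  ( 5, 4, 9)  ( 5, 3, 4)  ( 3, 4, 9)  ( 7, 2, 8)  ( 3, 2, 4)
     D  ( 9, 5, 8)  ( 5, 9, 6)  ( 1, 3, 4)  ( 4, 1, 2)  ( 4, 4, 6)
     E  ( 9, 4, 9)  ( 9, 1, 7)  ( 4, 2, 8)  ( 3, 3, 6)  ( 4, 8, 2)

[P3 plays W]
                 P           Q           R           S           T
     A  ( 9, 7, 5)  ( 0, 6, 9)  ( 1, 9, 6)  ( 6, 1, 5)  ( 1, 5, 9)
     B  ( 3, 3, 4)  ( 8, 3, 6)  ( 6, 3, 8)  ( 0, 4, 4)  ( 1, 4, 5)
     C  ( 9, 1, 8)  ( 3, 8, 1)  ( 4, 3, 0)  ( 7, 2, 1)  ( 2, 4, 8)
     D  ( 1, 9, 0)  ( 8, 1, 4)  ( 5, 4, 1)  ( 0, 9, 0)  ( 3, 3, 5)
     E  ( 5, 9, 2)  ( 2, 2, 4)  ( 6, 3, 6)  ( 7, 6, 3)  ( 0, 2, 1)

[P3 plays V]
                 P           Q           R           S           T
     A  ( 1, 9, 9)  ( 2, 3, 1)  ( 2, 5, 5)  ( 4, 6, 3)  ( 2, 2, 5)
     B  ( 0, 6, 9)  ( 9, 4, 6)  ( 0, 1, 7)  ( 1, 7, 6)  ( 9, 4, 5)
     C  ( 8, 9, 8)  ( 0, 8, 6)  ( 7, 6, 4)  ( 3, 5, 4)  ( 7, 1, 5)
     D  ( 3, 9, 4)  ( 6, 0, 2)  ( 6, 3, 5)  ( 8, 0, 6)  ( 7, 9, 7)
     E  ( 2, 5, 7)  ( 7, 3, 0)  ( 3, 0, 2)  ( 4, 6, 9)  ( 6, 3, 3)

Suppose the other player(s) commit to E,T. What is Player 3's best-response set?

u_3(X vs E,T) = 3
u_3(Y vs E,T) = 0
u_3(Z vs E,T) = 2
u_3(W vs E,T) = 1
u_3(V vs E,T) = 3
max payoff 3 at {X,V}

argmax u_3 = {X,V}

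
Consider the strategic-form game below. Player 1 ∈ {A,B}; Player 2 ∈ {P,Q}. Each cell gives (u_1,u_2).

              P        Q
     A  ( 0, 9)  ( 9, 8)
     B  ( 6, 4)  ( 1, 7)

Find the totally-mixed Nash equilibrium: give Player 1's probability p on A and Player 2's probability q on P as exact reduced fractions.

P1 indiff ⇒ q·0+(1-q)·9 = q·6+(1-q)·1 ⇒ q(-6) = (1-q)(-8) ⇒ q = 4/7
P2 indiff ⇒ p·9+(1-p)·4 = p·8+(1-p)·7 ⇒ p(1) = (1-p)(3) ⇒ p = 3/4

(p,q) = (3/4, 4/7)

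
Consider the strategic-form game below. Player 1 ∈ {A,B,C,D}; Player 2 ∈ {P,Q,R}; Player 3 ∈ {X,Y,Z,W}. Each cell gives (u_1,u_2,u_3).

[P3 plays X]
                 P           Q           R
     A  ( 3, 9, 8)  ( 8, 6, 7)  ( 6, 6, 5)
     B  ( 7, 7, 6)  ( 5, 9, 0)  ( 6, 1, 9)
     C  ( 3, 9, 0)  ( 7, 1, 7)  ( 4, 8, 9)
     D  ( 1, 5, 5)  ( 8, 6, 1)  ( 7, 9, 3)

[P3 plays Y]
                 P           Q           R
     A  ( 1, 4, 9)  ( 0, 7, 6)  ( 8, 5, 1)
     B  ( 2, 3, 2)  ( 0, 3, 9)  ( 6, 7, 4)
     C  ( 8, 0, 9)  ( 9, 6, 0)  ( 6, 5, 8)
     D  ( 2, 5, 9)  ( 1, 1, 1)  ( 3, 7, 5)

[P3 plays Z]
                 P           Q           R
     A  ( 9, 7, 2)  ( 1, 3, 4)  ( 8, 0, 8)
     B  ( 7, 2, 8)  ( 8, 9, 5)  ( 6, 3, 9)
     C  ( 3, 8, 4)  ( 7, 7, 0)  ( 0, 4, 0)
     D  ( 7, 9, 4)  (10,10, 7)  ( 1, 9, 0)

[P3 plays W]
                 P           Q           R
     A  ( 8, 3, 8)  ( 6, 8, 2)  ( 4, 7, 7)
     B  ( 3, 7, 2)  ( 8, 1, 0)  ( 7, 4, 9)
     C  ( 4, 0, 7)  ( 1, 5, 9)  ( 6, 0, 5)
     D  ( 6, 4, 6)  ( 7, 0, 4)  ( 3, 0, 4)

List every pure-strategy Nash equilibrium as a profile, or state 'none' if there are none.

PSNE = {(D,Q,Z)}

(A,P,X): not NE [P1→B gives 7>3; P3→Y gives 9>8]
(A,P,Y): not NE [P1→C gives 8>1; P2→Q gives 7>4]
(A,P,Z): not NE [P3→Y gives 9>2]
(A,P,W): not NE [P2→Q gives 8>3; P3→Y gives 9>8]
(A,Q,X): not NE [P2→P gives 9>6]
(A,Q,Y): not NE [P1→C gives 9>0; P3→X gives 7>6]
(A,Q,Z): not NE [P1→D gives 10>1; P2→P gives 7>3; P3→X gives 7>4]
(A,Q,W): not NE [P1→B gives 8>6; P3→X gives 7>2]
(A,R,X): not NE [P1→D gives 7>6; P2→P gives 9>6; P3→Z gives 8>5]
(A,R,Y): not NE [P2→Q gives 7>5; P3→Z gives 8>1]
(A,R,Z): not NE [P2→P gives 7>0]
(A,R,W): not NE [P1→B gives 7>4; P2→Q gives 8>7; P3→Z gives 8>7]
(B,P,X): not NE [P2→Q gives 9>7; P3→Z gives 8>6]
(B,P,Y): not NE [P1→C gives 8>2; P2→R gives 7>3; P3→Z gives 8>2]
(B,P,Z): not NE [P1→A gives 9>7; P2→Q gives 9>2]
(B,P,W): not NE [P1→A gives 8>3; P3→Z gives 8>2]
(B,Q,X): not NE [P1→D gives 8>5; P3→Y gives 9>0]
(B,Q,Y): not NE [P1→C gives 9>0; P2→R gives 7>3]
(B,Q,Z): not NE [P1→D gives 10>8; P3→Y gives 9>5]
(B,Q,W): not NE [P2→P gives 7>1; P3→Y gives 9>0]
(B,R,X): not NE [P1→D gives 7>6; P2→Q gives 9>1]
(B,R,Y): not NE [P1→A gives 8>6; P3→W gives 9>4]
(B,R,Z): not NE [P1→A gives 8>6; P2→Q gives 9>3]
(B,R,W): not NE [P2→P gives 7>4]
(C,P,X): not NE [P1→B gives 7>3; P3→Y gives 9>0]
(C,P,Y): not NE [P2→Q gives 6>0]
(C,P,Z): not NE [P1→A gives 9>3; P3→Y gives 9>4]
(C,P,W): not NE [P1→A gives 8>4; P2→Q gives 5>0; P3→Y gives 9>7]
(C,Q,X): not NE [P1→D gives 8>7; P2→P gives 9>1; P3→W gives 9>7]
(C,Q,Y): not NE [P3→W gives 9>0]
(C,Q,Z): not NE [P1→D gives 10>7; P2→P gives 8>7; P3→W gives 9>0]
(C,Q,W): not NE [P1→B gives 8>1]
(C,R,X): not NE [P1→D gives 7>4; P2→P gives 9>8]
(C,R,Y): not NE [P1→A gives 8>6; P2→Q gives 6>5; P3→X gives 9>8]
(C,R,Z): not NE [P1→A gives 8>0; P2→P gives 8>4; P3→X gives 9>0]
(C,R,W): not NE [P1→B gives 7>6; P2→Q gives 5>0; P3→X gives 9>5]
(D,P,X): not NE [P1→B gives 7>1; P2→R gives 9>5; P3→Y gives 9>5]
(D,P,Y): not NE [P1→C gives 8>2; P2→R gives 7>5]
(D,P,Z): not NE [P1→A gives 9>7; P2→Q gives 10>9; P3→Y gives 9>4]
(D,P,W): not NE [P1→A gives 8>6; P3→Y gives 9>6]
(D,Q,X): not NE [P2→R gives 9>6; P3→Z gives 7>1]
(D,Q,Y): not NE [P1→C gives 9>1; P2→R gives 7>1; P3→Z gives 7>1]
(D,Q,Z): NE
(D,Q,W): not NE [P1→B gives 8>7; P2→P gives 4>0; P3→Z gives 7>4]
(D,R,X): not NE [P3→Y gives 5>3]
(D,R,Y): not NE [P1→A gives 8>3]
(D,R,Z): not NE [P1→A gives 8>1; P2→Q gives 10>9; P3→Y gives 5>0]
(D,R,W): not NE [P1→B gives 7>3; P2→P gives 4>0; P3→Y gives 5>4]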